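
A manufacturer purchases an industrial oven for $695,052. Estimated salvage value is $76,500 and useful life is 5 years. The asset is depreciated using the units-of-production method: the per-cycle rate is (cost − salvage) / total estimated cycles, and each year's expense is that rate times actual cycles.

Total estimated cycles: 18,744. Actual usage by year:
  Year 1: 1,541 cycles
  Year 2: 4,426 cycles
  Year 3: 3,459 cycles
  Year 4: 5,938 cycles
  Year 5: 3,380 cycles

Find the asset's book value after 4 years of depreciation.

$188,040

Depreciable base = $695,052 − $76,500 = $618,552.
Rate = $618,552 / 18,744 cycles = $33 per cycle.
Year 1: 1,541 × $33 = $50,853. Book value $644,199.
Year 2: 4,426 × $33 = $146,058. Book value $498,141.
Year 3: 3,459 × $33 = $114,147. Book value $383,994.
Year 4: 5,938 × $33 = $195,954. Book value $188,040.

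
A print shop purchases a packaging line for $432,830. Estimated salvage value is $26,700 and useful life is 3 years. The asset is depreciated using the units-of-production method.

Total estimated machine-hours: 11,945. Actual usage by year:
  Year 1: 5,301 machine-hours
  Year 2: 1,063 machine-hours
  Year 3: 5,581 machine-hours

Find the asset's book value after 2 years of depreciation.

Depreciable base = $432,830 − $26,700 = $406,130.
Rate = $406,130 / 11,945 machine-hours = $34 per machine-hour.
Year 1: 5,301 × $34 = $180,234. Book value $252,596.
Year 2: 1,063 × $34 = $36,142. Book value $216,454.

$216,454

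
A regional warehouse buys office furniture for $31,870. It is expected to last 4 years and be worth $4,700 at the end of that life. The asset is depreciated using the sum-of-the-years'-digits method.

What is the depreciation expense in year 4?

Depreciable base = $31,870 − $4,700 = $27,170.
Sum of the years' digits = 4+3+2+1 = 10.
Year 1: $27,170 × 4/10 = $10,868. Book value $21,002.
Year 2: $27,170 × 3/10 = $8,151. Book value $12,851.
Year 3: $27,170 × 2/10 = $5,434. Book value $7,417.
Year 4: $27,170 × 1/10 = $2,717. Book value $4,700.

$2,717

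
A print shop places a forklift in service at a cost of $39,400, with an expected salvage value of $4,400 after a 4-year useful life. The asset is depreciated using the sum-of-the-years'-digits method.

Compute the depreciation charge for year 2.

$10,500

Depreciable base = $39,400 − $4,400 = $35,000.
Sum of the years' digits = 4+3+2+1 = 10.
Year 1: $35,000 × 4/10 = $14,000. Book value $25,400.
Year 2: $35,000 × 3/10 = $10,500. Book value $14,900.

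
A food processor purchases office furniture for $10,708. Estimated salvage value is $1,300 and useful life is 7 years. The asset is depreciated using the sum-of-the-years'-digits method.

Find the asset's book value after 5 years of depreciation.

$2,308

Depreciable base = $10,708 − $1,300 = $9,408.
Sum of the years' digits = 7+6+5+4+3+2+1 = 28.
Year 1: $9,408 × 7/28 = $2,352. Book value $8,356.
Year 2: $9,408 × 6/28 = $2,016. Book value $6,340.
Year 3: $9,408 × 5/28 = $1,680. Book value $4,660.
Year 4: $9,408 × 4/28 = $1,344. Book value $3,316.
Year 5: $9,408 × 3/28 = $1,008. Book value $2,308.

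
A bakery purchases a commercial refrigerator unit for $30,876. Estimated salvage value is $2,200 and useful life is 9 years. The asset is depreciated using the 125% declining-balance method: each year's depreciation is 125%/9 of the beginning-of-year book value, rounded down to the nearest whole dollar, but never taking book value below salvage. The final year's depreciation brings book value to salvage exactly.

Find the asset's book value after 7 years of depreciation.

$10,842

Depreciable base = $30,876 − $2,200 = $28,676.
Year 1: ⌊$30,876 × 125%/9⌋ = $4,288. Book value $26,588.
Year 2: ⌊$26,588 × 125%/9⌋ = $3,692. Book value $22,896.
Year 3: ⌊$22,896 × 125%/9⌋ = $3,180. Book value $19,716.
Year 4: ⌊$19,716 × 125%/9⌋ = $2,738. Book value $16,978.
Year 5: ⌊$16,978 × 125%/9⌋ = $2,358. Book value $14,620.
Year 6: ⌊$14,620 × 125%/9⌋ = $2,030. Book value $12,590.
Year 7: ⌊$12,590 × 125%/9⌋ = $1,748. Book value $10,842.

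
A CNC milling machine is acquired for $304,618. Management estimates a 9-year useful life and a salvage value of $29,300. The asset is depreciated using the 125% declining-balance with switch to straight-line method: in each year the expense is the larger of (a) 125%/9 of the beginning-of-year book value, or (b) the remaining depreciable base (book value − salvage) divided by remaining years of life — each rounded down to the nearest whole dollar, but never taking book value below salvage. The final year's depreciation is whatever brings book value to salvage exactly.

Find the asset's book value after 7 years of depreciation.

$84,370

Depreciable base = $304,618 − $29,300 = $275,318.
Year 1: DB = ⌊$304,618 × 125%/9⌋ = $42,308; SL = ⌊$275,318/9⌋ = $30,590 → take DB $42,308. Book value $262,310.
Year 2: DB = ⌊$262,310 × 125%/9⌋ = $36,431; SL = ⌊$233,010/8⌋ = $29,126 → take DB $36,431. Book value $225,879.
Year 3: DB = ⌊$225,879 × 125%/9⌋ = $31,372; SL = ⌊$196,579/7⌋ = $28,082 → take DB $31,372. Book value $194,507.
Year 4: DB = ⌊$194,507 × 125%/9⌋ = $27,014; SL = ⌊$165,207/6⌋ = $27,534 → take SL $27,534. Book value $166,973.
Year 5: DB = ⌊$166,973 × 125%/9⌋ = $23,190; SL = ⌊$137,673/5⌋ = $27,534 → take SL $27,534. Book value $139,439.
Year 6: DB = ⌊$139,439 × 125%/9⌋ = $19,366; SL = ⌊$110,139/4⌋ = $27,534 → take SL $27,534. Book value $111,905.
Year 7: DB = ⌊$111,905 × 125%/9⌋ = $15,542; SL = ⌊$82,605/3⌋ = $27,535 → take SL $27,535. Book value $84,370.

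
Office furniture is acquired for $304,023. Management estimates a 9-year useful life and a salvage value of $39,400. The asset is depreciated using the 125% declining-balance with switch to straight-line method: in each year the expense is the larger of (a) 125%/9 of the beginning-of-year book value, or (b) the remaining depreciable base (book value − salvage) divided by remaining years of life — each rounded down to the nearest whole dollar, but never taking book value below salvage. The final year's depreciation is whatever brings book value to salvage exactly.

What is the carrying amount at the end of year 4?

$167,166

Depreciable base = $304,023 − $39,400 = $264,623.
Year 1: DB = ⌊$304,023 × 125%/9⌋ = $42,225; SL = ⌊$264,623/9⌋ = $29,402 → take DB $42,225. Book value $261,798.
Year 2: DB = ⌊$261,798 × 125%/9⌋ = $36,360; SL = ⌊$222,398/8⌋ = $27,799 → take DB $36,360. Book value $225,438.
Year 3: DB = ⌊$225,438 × 125%/9⌋ = $31,310; SL = ⌊$186,038/7⌋ = $26,576 → take DB $31,310. Book value $194,128.
Year 4: DB = ⌊$194,128 × 125%/9⌋ = $26,962; SL = ⌊$154,728/6⌋ = $25,788 → take DB $26,962. Book value $167,166.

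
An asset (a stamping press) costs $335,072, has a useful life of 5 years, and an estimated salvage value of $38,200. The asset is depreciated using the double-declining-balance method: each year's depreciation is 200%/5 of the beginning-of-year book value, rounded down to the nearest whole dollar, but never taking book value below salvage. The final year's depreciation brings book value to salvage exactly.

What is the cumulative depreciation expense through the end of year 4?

Depreciable base = $335,072 − $38,200 = $296,872.
Year 1: ⌊$335,072 × 200%/5⌋ = $134,028. Book value $201,044.
Year 2: ⌊$201,044 × 200%/5⌋ = $80,417. Book value $120,627.
Year 3: ⌊$120,627 × 200%/5⌋ = $48,250. Book value $72,377.
Year 4: ⌊$72,377 × 200%/5⌋ = $28,950. Book value $43,427.
Accumulated through year 4 = $335,072 − $43,427 = $291,645.

$291,645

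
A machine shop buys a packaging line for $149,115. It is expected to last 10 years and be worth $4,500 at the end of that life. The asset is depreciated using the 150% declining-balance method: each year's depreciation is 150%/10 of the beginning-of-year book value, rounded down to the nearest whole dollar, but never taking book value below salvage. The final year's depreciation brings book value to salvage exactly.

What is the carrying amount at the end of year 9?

$34,539

Depreciable base = $149,115 − $4,500 = $144,615.
Year 1: ⌊$149,115 × 150%/10⌋ = $22,367. Book value $126,748.
Year 2: ⌊$126,748 × 150%/10⌋ = $19,012. Book value $107,736.
Year 3: ⌊$107,736 × 150%/10⌋ = $16,160. Book value $91,576.
Year 4: ⌊$91,576 × 150%/10⌋ = $13,736. Book value $77,840.
Year 5: ⌊$77,840 × 150%/10⌋ = $11,676. Book value $66,164.
Year 6: ⌊$66,164 × 150%/10⌋ = $9,924. Book value $56,240.
Year 7: ⌊$56,240 × 150%/10⌋ = $8,436. Book value $47,804.
Year 8: ⌊$47,804 × 150%/10⌋ = $7,170. Book value $40,634.
Year 9: ⌊$40,634 × 150%/10⌋ = $6,095. Book value $34,539.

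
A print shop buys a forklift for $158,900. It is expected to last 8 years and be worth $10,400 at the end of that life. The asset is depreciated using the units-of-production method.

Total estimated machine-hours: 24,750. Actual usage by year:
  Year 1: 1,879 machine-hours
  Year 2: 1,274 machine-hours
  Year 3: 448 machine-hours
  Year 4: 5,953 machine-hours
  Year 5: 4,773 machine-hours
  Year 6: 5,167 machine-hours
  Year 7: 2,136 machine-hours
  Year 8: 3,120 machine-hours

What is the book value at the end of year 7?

$29,120

Depreciable base = $158,900 − $10,400 = $148,500.
Rate = $148,500 / 24,750 machine-hours = $6 per machine-hour.
Year 1: 1,879 × $6 = $11,274. Book value $147,626.
Year 2: 1,274 × $6 = $7,644. Book value $139,982.
Year 3: 448 × $6 = $2,688. Book value $137,294.
Year 4: 5,953 × $6 = $35,718. Book value $101,576.
Year 5: 4,773 × $6 = $28,638. Book value $72,938.
Year 6: 5,167 × $6 = $31,002. Book value $41,936.
Year 7: 2,136 × $6 = $12,816. Book value $29,120.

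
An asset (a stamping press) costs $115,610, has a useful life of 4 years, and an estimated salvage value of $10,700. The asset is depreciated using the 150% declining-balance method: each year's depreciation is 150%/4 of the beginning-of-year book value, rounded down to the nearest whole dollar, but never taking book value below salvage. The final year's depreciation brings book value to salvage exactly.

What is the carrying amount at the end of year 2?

Depreciable base = $115,610 − $10,700 = $104,910.
Year 1: ⌊$115,610 × 150%/4⌋ = $43,353. Book value $72,257.
Year 2: ⌊$72,257 × 150%/4⌋ = $27,096. Book value $45,161.

$45,161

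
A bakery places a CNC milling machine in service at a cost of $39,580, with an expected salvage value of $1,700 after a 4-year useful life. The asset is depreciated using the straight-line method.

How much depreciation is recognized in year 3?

$9,470

Depreciable base = $39,580 − $1,700 = $37,880.
Annual expense = $37,880 / 4 = $9,470.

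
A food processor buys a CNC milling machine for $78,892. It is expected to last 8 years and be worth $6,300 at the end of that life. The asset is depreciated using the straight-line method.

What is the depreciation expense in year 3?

$9,074

Depreciable base = $78,892 − $6,300 = $72,592.
Annual expense = $72,592 / 8 = $9,074.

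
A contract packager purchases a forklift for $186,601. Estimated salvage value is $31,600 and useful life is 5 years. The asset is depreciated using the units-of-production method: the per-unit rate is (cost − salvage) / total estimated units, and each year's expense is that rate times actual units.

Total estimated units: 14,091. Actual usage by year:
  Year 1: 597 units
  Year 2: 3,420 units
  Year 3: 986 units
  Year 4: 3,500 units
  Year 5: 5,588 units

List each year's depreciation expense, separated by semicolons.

Depreciable base = $186,601 − $31,600 = $155,001.
Rate = $155,001 / 14,091 units = $11 per unit.
Year 1: 597 × $11 = $6,567. Book value $180,034.
Year 2: 3,420 × $11 = $37,620. Book value $142,414.
Year 3: 986 × $11 = $10,846. Book value $131,568.
Year 4: 3,500 × $11 = $38,500. Book value $93,068.
Year 5: 5,588 × $11 = $61,468. Book value $31,600.

$6,567; $37,620; $10,846; $38,500; $61,468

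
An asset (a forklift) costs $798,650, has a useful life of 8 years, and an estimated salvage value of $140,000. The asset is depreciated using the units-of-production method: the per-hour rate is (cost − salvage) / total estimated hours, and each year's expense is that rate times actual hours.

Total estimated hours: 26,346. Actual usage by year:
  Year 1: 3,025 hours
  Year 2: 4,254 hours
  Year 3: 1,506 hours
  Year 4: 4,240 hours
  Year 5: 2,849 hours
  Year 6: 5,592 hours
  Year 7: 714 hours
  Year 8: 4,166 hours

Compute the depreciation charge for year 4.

$106,000

Depreciable base = $798,650 − $140,000 = $658,650.
Rate = $658,650 / 26,346 hours = $25 per hour.
Year 1: 3,025 × $25 = $75,625. Book value $723,025.
Year 2: 4,254 × $25 = $106,350. Book value $616,675.
Year 3: 1,506 × $25 = $37,650. Book value $579,025.
Year 4: 4,240 × $25 = $106,000. Book value $473,025.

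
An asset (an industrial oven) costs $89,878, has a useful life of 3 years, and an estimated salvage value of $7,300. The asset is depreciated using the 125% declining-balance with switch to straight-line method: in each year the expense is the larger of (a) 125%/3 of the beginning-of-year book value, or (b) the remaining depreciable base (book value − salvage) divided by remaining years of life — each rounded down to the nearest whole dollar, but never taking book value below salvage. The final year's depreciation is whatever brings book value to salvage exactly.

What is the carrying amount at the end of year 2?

Depreciable base = $89,878 − $7,300 = $82,578.
Year 1: DB = ⌊$89,878 × 125%/3⌋ = $37,449; SL = ⌊$82,578/3⌋ = $27,526 → take DB $37,449. Book value $52,429.
Year 2: DB = ⌊$52,429 × 125%/3⌋ = $21,845; SL = ⌊$45,129/2⌋ = $22,564 → take SL $22,564. Book value $29,865.

$29,865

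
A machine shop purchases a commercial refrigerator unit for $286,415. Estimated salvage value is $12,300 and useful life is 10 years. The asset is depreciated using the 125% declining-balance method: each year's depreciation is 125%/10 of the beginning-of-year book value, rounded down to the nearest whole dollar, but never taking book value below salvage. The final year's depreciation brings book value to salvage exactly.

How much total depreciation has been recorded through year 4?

Depreciable base = $286,415 − $12,300 = $274,115.
Year 1: ⌊$286,415 × 125%/10⌋ = $35,801. Book value $250,614.
Year 2: ⌊$250,614 × 125%/10⌋ = $31,326. Book value $219,288.
Year 3: ⌊$219,288 × 125%/10⌋ = $27,411. Book value $191,877.
Year 4: ⌊$191,877 × 125%/10⌋ = $23,984. Book value $167,893.
Accumulated through year 4 = $286,415 − $167,893 = $118,522.

$118,522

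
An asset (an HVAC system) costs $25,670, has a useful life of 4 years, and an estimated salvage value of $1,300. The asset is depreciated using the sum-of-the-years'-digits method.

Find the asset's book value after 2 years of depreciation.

$8,611

Depreciable base = $25,670 − $1,300 = $24,370.
Sum of the years' digits = 4+3+2+1 = 10.
Year 1: $24,370 × 4/10 = $9,748. Book value $15,922.
Year 2: $24,370 × 3/10 = $7,311. Book value $8,611.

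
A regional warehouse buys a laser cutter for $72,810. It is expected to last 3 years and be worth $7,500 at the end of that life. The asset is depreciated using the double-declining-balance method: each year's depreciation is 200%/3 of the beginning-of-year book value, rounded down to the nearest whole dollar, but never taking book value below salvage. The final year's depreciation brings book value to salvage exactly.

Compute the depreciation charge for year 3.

$590

Depreciable base = $72,810 − $7,500 = $65,310.
Year 1: ⌊$72,810 × 200%/3⌋ = $48,540. Book value $24,270.
Year 2: ⌊$24,270 × 200%/3⌋ = $16,180. Book value $8,090.
Year 3 (final): $8,090 − $7,500 = $590. Book value $7,500.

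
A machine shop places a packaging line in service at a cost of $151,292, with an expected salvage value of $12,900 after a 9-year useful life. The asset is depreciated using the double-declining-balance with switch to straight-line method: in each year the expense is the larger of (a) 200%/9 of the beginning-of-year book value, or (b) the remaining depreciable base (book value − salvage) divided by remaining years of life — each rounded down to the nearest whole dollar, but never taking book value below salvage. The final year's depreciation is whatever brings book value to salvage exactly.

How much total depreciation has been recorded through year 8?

$131,816

Depreciable base = $151,292 − $12,900 = $138,392.
Year 1: DB = ⌊$151,292 × 200%/9⌋ = $33,620; SL = ⌊$138,392/9⌋ = $15,376 → take DB $33,620. Book value $117,672.
Year 2: DB = ⌊$117,672 × 200%/9⌋ = $26,149; SL = ⌊$104,772/8⌋ = $13,096 → take DB $26,149. Book value $91,523.
Year 3: DB = ⌊$91,523 × 200%/9⌋ = $20,338; SL = ⌊$78,623/7⌋ = $11,231 → take DB $20,338. Book value $71,185.
Year 4: DB = ⌊$71,185 × 200%/9⌋ = $15,818; SL = ⌊$58,285/6⌋ = $9,714 → take DB $15,818. Book value $55,367.
Year 5: DB = ⌊$55,367 × 200%/9⌋ = $12,303; SL = ⌊$42,467/5⌋ = $8,493 → take DB $12,303. Book value $43,064.
Year 6: DB = ⌊$43,064 × 200%/9⌋ = $9,569; SL = ⌊$30,164/4⌋ = $7,541 → take DB $9,569. Book value $33,495.
Year 7: DB = ⌊$33,495 × 200%/9⌋ = $7,443; SL = ⌊$20,595/3⌋ = $6,865 → take DB $7,443. Book value $26,052.
Year 8: DB = ⌊$26,052 × 200%/9⌋ = $5,789; SL = ⌊$13,152/2⌋ = $6,576 → take SL $6,576. Book value $19,476.
Accumulated through year 8 = $151,292 − $19,476 = $131,816.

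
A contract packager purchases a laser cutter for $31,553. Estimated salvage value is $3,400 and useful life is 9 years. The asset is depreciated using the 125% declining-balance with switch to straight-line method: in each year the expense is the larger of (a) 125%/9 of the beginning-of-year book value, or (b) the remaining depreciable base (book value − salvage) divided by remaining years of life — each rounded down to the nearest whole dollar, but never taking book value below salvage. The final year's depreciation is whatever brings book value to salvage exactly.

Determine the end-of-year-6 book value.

Depreciable base = $31,553 − $3,400 = $28,153.
Year 1: DB = ⌊$31,553 × 125%/9⌋ = $4,382; SL = ⌊$28,153/9⌋ = $3,128 → take DB $4,382. Book value $27,171.
Year 2: DB = ⌊$27,171 × 125%/9⌋ = $3,773; SL = ⌊$23,771/8⌋ = $2,971 → take DB $3,773. Book value $23,398.
Year 3: DB = ⌊$23,398 × 125%/9⌋ = $3,249; SL = ⌊$19,998/7⌋ = $2,856 → take DB $3,249. Book value $20,149.
Year 4: DB = ⌊$20,149 × 125%/9⌋ = $2,798; SL = ⌊$16,749/6⌋ = $2,791 → take DB $2,798. Book value $17,351.
Year 5: DB = ⌊$17,351 × 125%/9⌋ = $2,409; SL = ⌊$13,951/5⌋ = $2,790 → take SL $2,790. Book value $14,561.
Year 6: DB = ⌊$14,561 × 125%/9⌋ = $2,022; SL = ⌊$11,161/4⌋ = $2,790 → take SL $2,790. Book value $11,771.

$11,771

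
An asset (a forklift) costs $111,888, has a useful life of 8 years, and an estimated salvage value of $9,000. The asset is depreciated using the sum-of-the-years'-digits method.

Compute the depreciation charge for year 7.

Depreciable base = $111,888 − $9,000 = $102,888.
Sum of the years' digits = 8+7+6+5+4+3+2+1 = 36.
Year 1: $102,888 × 8/36 = $22,864. Book value $89,024.
Year 2: $102,888 × 7/36 = $20,006. Book value $69,018.
Year 3: $102,888 × 6/36 = $17,148. Book value $51,870.
Year 4: $102,888 × 5/36 = $14,290. Book value $37,580.
Year 5: $102,888 × 4/36 = $11,432. Book value $26,148.
Year 6: $102,888 × 3/36 = $8,574. Book value $17,574.
Year 7: $102,888 × 2/36 = $5,716. Book value $11,858.

$5,716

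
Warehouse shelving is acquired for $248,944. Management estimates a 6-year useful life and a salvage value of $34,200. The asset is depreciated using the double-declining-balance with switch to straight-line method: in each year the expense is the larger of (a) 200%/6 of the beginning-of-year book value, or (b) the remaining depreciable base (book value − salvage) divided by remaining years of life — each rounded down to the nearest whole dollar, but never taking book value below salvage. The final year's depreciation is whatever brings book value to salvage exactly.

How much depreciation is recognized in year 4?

Depreciable base = $248,944 − $34,200 = $214,744.
Year 1: DB = ⌊$248,944 × 200%/6⌋ = $82,981; SL = ⌊$214,744/6⌋ = $35,790 → take DB $82,981. Book value $165,963.
Year 2: DB = ⌊$165,963 × 200%/6⌋ = $55,321; SL = ⌊$131,763/5⌋ = $26,352 → take DB $55,321. Book value $110,642.
Year 3: DB = ⌊$110,642 × 200%/6⌋ = $36,880; SL = ⌊$76,442/4⌋ = $19,110 → take DB $36,880. Book value $73,762.
Year 4: DB = ⌊$73,762 × 200%/6⌋ = $24,587; SL = ⌊$39,562/3⌋ = $13,187 → take DB $24,587. Book value $49,175.

$24,587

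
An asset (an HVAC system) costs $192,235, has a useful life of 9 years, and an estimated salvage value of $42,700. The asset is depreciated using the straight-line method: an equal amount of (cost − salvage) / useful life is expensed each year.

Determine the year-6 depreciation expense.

$16,615

Depreciable base = $192,235 − $42,700 = $149,535.
Annual expense = $149,535 / 9 = $16,615.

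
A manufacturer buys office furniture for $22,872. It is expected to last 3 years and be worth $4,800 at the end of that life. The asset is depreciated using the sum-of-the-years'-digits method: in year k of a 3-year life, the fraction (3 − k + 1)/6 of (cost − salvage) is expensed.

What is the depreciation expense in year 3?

$3,012

Depreciable base = $22,872 − $4,800 = $18,072.
Sum of the years' digits = 3+2+1 = 6.
Year 1: $18,072 × 3/6 = $9,036. Book value $13,836.
Year 2: $18,072 × 2/6 = $6,024. Book value $7,812.
Year 3: $18,072 × 1/6 = $3,012. Book value $4,800.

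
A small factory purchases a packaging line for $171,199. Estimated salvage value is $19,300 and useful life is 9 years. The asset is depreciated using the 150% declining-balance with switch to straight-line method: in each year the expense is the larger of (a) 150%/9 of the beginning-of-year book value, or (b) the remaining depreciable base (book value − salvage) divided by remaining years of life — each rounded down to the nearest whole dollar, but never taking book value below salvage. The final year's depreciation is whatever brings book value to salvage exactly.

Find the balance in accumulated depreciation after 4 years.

Depreciable base = $171,199 − $19,300 = $151,899.
Year 1: DB = ⌊$171,199 × 150%/9⌋ = $28,533; SL = ⌊$151,899/9⌋ = $16,877 → take DB $28,533. Book value $142,666.
Year 2: DB = ⌊$142,666 × 150%/9⌋ = $23,777; SL = ⌊$123,366/8⌋ = $15,420 → take DB $23,777. Book value $118,889.
Year 3: DB = ⌊$118,889 × 150%/9⌋ = $19,814; SL = ⌊$99,589/7⌋ = $14,227 → take DB $19,814. Book value $99,075.
Year 4: DB = ⌊$99,075 × 150%/9⌋ = $16,512; SL = ⌊$79,775/6⌋ = $13,295 → take DB $16,512. Book value $82,563.
Accumulated through year 4 = $171,199 − $82,563 = $88,636.

$88,636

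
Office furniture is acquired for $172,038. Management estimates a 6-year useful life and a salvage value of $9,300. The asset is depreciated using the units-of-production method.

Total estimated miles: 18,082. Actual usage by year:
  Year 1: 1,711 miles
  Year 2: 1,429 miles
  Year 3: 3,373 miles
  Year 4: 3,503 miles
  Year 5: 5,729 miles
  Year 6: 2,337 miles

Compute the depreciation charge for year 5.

Depreciable base = $172,038 − $9,300 = $162,738.
Rate = $162,738 / 18,082 miles = $9 per mile.
Year 1: 1,711 × $9 = $15,399. Book value $156,639.
Year 2: 1,429 × $9 = $12,861. Book value $143,778.
Year 3: 3,373 × $9 = $30,357. Book value $113,421.
Year 4: 3,503 × $9 = $31,527. Book value $81,894.
Year 5: 5,729 × $9 = $51,561. Book value $30,333.

$51,561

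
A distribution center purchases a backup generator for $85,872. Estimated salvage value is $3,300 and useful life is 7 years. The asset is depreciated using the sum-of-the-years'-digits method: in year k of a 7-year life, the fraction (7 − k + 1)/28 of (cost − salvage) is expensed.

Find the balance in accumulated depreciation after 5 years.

$73,725

Depreciable base = $85,872 − $3,300 = $82,572.
Sum of the years' digits = 7+6+5+4+3+2+1 = 28.
Year 1: $82,572 × 7/28 = $20,643. Book value $65,229.
Year 2: $82,572 × 6/28 = $17,694. Book value $47,535.
Year 3: $82,572 × 5/28 = $14,745. Book value $32,790.
Year 4: $82,572 × 4/28 = $11,796. Book value $20,994.
Year 5: $82,572 × 3/28 = $8,847. Book value $12,147.
Accumulated through year 5 = $85,872 − $12,147 = $73,725.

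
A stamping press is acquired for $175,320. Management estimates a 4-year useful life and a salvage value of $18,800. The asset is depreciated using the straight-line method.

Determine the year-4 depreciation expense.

$39,130

Depreciable base = $175,320 − $18,800 = $156,520.
Annual expense = $156,520 / 4 = $39,130.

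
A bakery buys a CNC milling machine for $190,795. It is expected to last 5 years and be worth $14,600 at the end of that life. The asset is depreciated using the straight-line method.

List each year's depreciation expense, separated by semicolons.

Depreciable base = $190,795 − $14,600 = $176,195.
Annual expense = $176,195 / 5 = $35,239.
End of year 1: book value $155,556.
End of year 2: book value $120,317.
End of year 3: book value $85,078.
End of year 4: book value $49,839.
End of year 5: book value $14,600.

$35,239; $35,239; $35,239; $35,239; $35,239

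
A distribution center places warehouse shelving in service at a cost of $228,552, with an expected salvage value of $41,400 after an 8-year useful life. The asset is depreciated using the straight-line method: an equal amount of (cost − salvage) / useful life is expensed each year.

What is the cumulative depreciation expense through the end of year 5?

$116,970

Depreciable base = $228,552 − $41,400 = $187,152.
Annual expense = $187,152 / 8 = $23,394.
End of year 1: book value $205,158.
End of year 2: book value $181,764.
End of year 3: book value $158,370.
End of year 4: book value $134,976.
End of year 5: book value $111,582.
Accumulated through year 5 = $228,552 − $111,582 = $116,970.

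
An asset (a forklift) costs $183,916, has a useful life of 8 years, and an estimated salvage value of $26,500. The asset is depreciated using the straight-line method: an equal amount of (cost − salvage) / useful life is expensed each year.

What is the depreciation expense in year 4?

$19,677

Depreciable base = $183,916 − $26,500 = $157,416.
Annual expense = $157,416 / 8 = $19,677.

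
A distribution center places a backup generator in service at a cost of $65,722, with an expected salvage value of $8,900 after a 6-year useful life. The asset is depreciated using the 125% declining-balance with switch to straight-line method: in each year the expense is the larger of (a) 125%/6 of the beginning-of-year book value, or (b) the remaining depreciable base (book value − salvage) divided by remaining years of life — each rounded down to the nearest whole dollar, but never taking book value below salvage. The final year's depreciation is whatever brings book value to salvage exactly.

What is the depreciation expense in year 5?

Depreciable base = $65,722 − $8,900 = $56,822.
Year 1: DB = ⌊$65,722 × 125%/6⌋ = $13,692; SL = ⌊$56,822/6⌋ = $9,470 → take DB $13,692. Book value $52,030.
Year 2: DB = ⌊$52,030 × 125%/6⌋ = $10,839; SL = ⌊$43,130/5⌋ = $8,626 → take DB $10,839. Book value $41,191.
Year 3: DB = ⌊$41,191 × 125%/6⌋ = $8,581; SL = ⌊$32,291/4⌋ = $8,072 → take DB $8,581. Book value $32,610.
Year 4: DB = ⌊$32,610 × 125%/6⌋ = $6,793; SL = ⌊$23,710/3⌋ = $7,903 → take SL $7,903. Book value $24,707.
Year 5: DB = ⌊$24,707 × 125%/6⌋ = $5,147; SL = ⌊$15,807/2⌋ = $7,903 → take SL $7,903. Book value $16,804.

$7,903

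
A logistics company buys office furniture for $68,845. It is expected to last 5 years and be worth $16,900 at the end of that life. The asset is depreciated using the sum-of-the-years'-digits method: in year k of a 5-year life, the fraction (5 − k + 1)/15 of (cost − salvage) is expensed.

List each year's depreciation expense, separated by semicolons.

$17,315; $13,852; $10,389; $6,926; $3,463

Depreciable base = $68,845 − $16,900 = $51,945.
Sum of the years' digits = 5+4+3+2+1 = 15.
Year 1: $51,945 × 5/15 = $17,315. Book value $51,530.
Year 2: $51,945 × 4/15 = $13,852. Book value $37,678.
Year 3: $51,945 × 3/15 = $10,389. Book value $27,289.
Year 4: $51,945 × 2/15 = $6,926. Book value $20,363.
Year 5: $51,945 × 1/15 = $3,463. Book value $16,900.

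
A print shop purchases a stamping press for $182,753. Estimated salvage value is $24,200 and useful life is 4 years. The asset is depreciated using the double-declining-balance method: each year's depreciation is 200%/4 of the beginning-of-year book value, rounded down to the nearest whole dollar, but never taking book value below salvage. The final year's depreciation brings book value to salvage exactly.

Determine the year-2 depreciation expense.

Depreciable base = $182,753 − $24,200 = $158,553.
Year 1: ⌊$182,753 × 200%/4⌋ = $91,376. Book value $91,377.
Year 2: ⌊$91,377 × 200%/4⌋ = $45,688. Book value $45,689.

$45,688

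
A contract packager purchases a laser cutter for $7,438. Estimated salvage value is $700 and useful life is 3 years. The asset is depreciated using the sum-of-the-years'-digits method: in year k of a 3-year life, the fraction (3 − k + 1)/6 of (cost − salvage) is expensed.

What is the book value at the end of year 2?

$1,823

Depreciable base = $7,438 − $700 = $6,738.
Sum of the years' digits = 3+2+1 = 6.
Year 1: $6,738 × 3/6 = $3,369. Book value $4,069.
Year 2: $6,738 × 2/6 = $2,246. Book value $1,823.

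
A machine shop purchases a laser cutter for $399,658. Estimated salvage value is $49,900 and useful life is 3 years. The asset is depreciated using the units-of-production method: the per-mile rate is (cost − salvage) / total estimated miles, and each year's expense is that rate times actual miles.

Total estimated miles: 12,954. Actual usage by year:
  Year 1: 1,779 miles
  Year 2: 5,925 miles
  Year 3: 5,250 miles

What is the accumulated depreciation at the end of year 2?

Depreciable base = $399,658 − $49,900 = $349,758.
Rate = $349,758 / 12,954 miles = $27 per mile.
Year 1: 1,779 × $27 = $48,033. Book value $351,625.
Year 2: 5,925 × $27 = $159,975. Book value $191,650.
Accumulated through year 2 = $399,658 − $191,650 = $208,008.

$208,008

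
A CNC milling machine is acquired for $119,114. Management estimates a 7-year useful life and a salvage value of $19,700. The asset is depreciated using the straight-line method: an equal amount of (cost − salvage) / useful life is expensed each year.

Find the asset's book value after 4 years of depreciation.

Depreciable base = $119,114 − $19,700 = $99,414.
Annual expense = $99,414 / 7 = $14,202.
End of year 1: book value $104,912.
End of year 2: book value $90,710.
End of year 3: book value $76,508.
End of year 4: book value $62,306.

$62,306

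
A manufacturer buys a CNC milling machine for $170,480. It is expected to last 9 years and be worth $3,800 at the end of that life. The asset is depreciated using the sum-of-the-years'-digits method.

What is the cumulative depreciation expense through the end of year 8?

Depreciable base = $170,480 − $3,800 = $166,680.
Sum of the years' digits = 9+8+7+6+5+4+3+2+1 = 45.
Year 1: $166,680 × 9/45 = $33,336. Book value $137,144.
Year 2: $166,680 × 8/45 = $29,632. Book value $107,512.
Year 3: $166,680 × 7/45 = $25,928. Book value $81,584.
Year 4: $166,680 × 6/45 = $22,224. Book value $59,360.
Year 5: $166,680 × 5/45 = $18,520. Book value $40,840.
Year 6: $166,680 × 4/45 = $14,816. Book value $26,024.
Year 7: $166,680 × 3/45 = $11,112. Book value $14,912.
Year 8: $166,680 × 2/45 = $7,408. Book value $7,504.
Accumulated through year 8 = $170,480 − $7,504 = $162,976.

$162,976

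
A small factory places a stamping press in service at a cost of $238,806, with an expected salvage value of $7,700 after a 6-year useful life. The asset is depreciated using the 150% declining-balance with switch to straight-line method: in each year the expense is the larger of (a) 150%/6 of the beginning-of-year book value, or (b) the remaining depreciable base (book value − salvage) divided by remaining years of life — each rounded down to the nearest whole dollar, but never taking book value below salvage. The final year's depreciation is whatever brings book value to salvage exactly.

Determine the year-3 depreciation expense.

Depreciable base = $238,806 − $7,700 = $231,106.
Year 1: DB = ⌊$238,806 × 150%/6⌋ = $59,701; SL = ⌊$231,106/6⌋ = $38,517 → take DB $59,701. Book value $179,105.
Year 2: DB = ⌊$179,105 × 150%/6⌋ = $44,776; SL = ⌊$171,405/5⌋ = $34,281 → take DB $44,776. Book value $134,329.
Year 3: DB = ⌊$134,329 × 150%/6⌋ = $33,582; SL = ⌊$126,629/4⌋ = $31,657 → take DB $33,582. Book value $100,747.

$33,582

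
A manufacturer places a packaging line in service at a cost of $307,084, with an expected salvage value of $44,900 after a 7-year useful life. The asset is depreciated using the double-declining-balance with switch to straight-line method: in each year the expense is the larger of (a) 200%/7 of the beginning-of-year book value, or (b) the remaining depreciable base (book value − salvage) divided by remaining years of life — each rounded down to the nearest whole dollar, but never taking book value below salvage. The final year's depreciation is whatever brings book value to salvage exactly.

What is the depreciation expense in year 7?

$0

Depreciable base = $307,084 − $44,900 = $262,184.
Year 1: DB = ⌊$307,084 × 200%/7⌋ = $87,738; SL = ⌊$262,184/7⌋ = $37,454 → take DB $87,738. Book value $219,346.
Year 2: DB = ⌊$219,346 × 200%/7⌋ = $62,670; SL = ⌊$174,446/6⌋ = $29,074 → take DB $62,670. Book value $156,676.
Year 3: DB = ⌊$156,676 × 200%/7⌋ = $44,764; SL = ⌊$111,776/5⌋ = $22,355 → take DB $44,764. Book value $111,912.
Year 4: DB = ⌊$111,912 × 200%/7⌋ = $31,974; SL = ⌊$67,012/4⌋ = $16,753 → take DB $31,974. Book value $79,938.
Year 5: DB = ⌊$79,938 × 200%/7⌋ = $22,839; SL = ⌊$35,038/3⌋ = $11,679 → take DB $22,839. Book value $57,099.
Year 6: DB = ⌊$57,099 × 200%/7⌋ = $16,314; SL = ⌊$12,199/2⌋ = $6,099 → take DB $16,314, capped at $12,199. Book value $44,900.
Year 7 (final): $44,900 − $44,900 = $0. Book value $44,900.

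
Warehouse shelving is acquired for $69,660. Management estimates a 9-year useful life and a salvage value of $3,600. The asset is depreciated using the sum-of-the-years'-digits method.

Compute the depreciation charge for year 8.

Depreciable base = $69,660 − $3,600 = $66,060.
Sum of the years' digits = 9+8+7+6+5+4+3+2+1 = 45.
Year 1: $66,060 × 9/45 = $13,212. Book value $56,448.
Year 2: $66,060 × 8/45 = $11,744. Book value $44,704.
Year 3: $66,060 × 7/45 = $10,276. Book value $34,428.
Year 4: $66,060 × 6/45 = $8,808. Book value $25,620.
Year 5: $66,060 × 5/45 = $7,340. Book value $18,280.
Year 6: $66,060 × 4/45 = $5,872. Book value $12,408.
Year 7: $66,060 × 3/45 = $4,404. Book value $8,004.
Year 8: $66,060 × 2/45 = $2,936. Book value $5,068.

$2,936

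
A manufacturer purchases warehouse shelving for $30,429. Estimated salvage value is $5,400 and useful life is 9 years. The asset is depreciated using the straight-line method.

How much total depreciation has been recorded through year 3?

$8,343

Depreciable base = $30,429 − $5,400 = $25,029.
Annual expense = $25,029 / 9 = $2,781.
End of year 1: book value $27,648.
End of year 2: book value $24,867.
End of year 3: book value $22,086.
Accumulated through year 3 = $30,429 − $22,086 = $8,343.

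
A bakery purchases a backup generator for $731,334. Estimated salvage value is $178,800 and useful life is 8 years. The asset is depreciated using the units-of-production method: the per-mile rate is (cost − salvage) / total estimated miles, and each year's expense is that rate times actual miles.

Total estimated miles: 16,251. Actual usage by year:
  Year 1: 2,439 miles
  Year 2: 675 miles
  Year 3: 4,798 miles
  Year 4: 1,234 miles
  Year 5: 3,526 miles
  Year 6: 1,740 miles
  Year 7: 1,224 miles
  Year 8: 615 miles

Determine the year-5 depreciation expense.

Depreciable base = $731,334 − $178,800 = $552,534.
Rate = $552,534 / 16,251 miles = $34 per mile.
Year 1: 2,439 × $34 = $82,926. Book value $648,408.
Year 2: 675 × $34 = $22,950. Book value $625,458.
Year 3: 4,798 × $34 = $163,132. Book value $462,326.
Year 4: 1,234 × $34 = $41,956. Book value $420,370.
Year 5: 3,526 × $34 = $119,884. Book value $300,486.

$119,884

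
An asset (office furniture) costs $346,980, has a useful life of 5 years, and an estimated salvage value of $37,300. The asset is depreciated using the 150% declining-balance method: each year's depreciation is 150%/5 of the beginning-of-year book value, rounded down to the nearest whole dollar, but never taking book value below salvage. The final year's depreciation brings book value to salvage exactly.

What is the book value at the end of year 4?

$83,311

Depreciable base = $346,980 − $37,300 = $309,680.
Year 1: ⌊$346,980 × 150%/5⌋ = $104,094. Book value $242,886.
Year 2: ⌊$242,886 × 150%/5⌋ = $72,865. Book value $170,021.
Year 3: ⌊$170,021 × 150%/5⌋ = $51,006. Book value $119,015.
Year 4: ⌊$119,015 × 150%/5⌋ = $35,704. Book value $83,311.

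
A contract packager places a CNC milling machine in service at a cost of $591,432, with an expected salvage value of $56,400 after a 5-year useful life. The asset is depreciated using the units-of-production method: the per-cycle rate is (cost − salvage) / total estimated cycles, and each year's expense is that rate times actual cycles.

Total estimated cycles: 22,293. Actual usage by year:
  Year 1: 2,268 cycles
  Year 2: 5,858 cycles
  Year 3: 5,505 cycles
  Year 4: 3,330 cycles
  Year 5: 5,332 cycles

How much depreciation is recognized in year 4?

$79,920

Depreciable base = $591,432 − $56,400 = $535,032.
Rate = $535,032 / 22,293 cycles = $24 per cycle.
Year 1: 2,268 × $24 = $54,432. Book value $537,000.
Year 2: 5,858 × $24 = $140,592. Book value $396,408.
Year 3: 5,505 × $24 = $132,120. Book value $264,288.
Year 4: 3,330 × $24 = $79,920. Book value $184,368.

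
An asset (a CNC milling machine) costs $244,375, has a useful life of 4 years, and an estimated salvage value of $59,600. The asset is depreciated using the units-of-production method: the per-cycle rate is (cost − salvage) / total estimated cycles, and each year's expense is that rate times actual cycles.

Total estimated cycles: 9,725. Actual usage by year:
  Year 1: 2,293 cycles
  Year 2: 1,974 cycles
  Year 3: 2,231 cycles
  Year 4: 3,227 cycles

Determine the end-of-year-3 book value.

Depreciable base = $244,375 − $59,600 = $184,775.
Rate = $184,775 / 9,725 cycles = $19 per cycle.
Year 1: 2,293 × $19 = $43,567. Book value $200,808.
Year 2: 1,974 × $19 = $37,506. Book value $163,302.
Year 3: 2,231 × $19 = $42,389. Book value $120,913.

$120,913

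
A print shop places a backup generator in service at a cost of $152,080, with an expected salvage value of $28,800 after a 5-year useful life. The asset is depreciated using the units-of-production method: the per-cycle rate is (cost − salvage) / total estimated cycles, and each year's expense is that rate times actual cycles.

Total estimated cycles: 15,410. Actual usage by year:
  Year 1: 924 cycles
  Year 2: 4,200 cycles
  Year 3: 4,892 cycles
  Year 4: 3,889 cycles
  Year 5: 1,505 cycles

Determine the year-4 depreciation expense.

$31,112

Depreciable base = $152,080 − $28,800 = $123,280.
Rate = $123,280 / 15,410 cycles = $8 per cycle.
Year 1: 924 × $8 = $7,392. Book value $144,688.
Year 2: 4,200 × $8 = $33,600. Book value $111,088.
Year 3: 4,892 × $8 = $39,136. Book value $71,952.
Year 4: 3,889 × $8 = $31,112. Book value $40,840.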